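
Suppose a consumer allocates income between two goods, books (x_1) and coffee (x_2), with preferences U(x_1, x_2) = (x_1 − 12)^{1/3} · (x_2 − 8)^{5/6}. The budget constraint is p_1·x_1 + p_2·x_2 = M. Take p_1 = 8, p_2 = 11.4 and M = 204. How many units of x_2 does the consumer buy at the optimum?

x_2* = 9.0526

Let x_1' = x_1−12, x_2' = x_2−8. MRS = (2/5)·x_2'/x_1' = p_1/p_2.
Substituting into the budget: x_1* = 12 + 2/7·(M − 12·p_1 − 8·p_2)/p_1, and x_2* = 8 + 5/7·(…)/p_2.
Discretionary income = 204 − 12·8 − 8·11.4 = 16.8; x_2* = 8 + 5/7·16.8/11.4 = 9.0526.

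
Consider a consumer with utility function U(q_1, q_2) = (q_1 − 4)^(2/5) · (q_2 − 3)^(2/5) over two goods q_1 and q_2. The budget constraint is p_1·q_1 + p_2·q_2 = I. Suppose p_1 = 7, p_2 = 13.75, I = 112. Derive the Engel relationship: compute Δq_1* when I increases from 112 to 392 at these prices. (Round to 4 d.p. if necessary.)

This is Cobb-Douglas in (q_1−4, q_2−3): tangency gives 0.4·p_2·(q_2−3) = 0.4·p_1·(q_1−4).
Substituting into the budget: q_1* = 4 + 0.5·(I − 4·p_1 − 3·p_2)/p_1, and q_2* = 3 + 0.5·(…)/p_2.
Discretionary income = 112 − 4·7 − 3·13.75 = 42.75; q_1* = 4 + 0.5·42.75/7 = 7.0536.
At I' = 392: q_1* = 27.0536. Change: 27.0536 − 7.0536 = 20.

Δq_1* = 20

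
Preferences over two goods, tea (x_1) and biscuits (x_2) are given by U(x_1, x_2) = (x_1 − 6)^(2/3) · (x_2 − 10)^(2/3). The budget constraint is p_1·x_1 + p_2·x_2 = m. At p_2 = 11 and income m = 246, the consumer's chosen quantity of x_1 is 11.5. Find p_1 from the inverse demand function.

p_1 = 8

This is Cobb-Douglas in (x_1−6, x_2−10): tangency gives 2/3·p_2·(x_2−10) = 2/3·p_1·(x_1−6).
Substituting into the budget: x_1* = 6 + 0.5·(m − 6·p_1 − 10·p_2)/p_1, and x_2* = 10 + 0.5·(…)/p_2.
Set x_1* = 11.5 in the demand function and solve for p_1: p_1 = 8.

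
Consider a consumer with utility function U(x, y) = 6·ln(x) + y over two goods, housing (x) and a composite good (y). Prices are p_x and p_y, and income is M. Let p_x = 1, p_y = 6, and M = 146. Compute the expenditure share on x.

Set MRS = p_x/p_y: (6/x)/1 = p_x/p_y.
So x*(p_x,p_y) = 6·p_y/p_x, independent of income; and y* = (M − 6·p_y)/p_y.
At the given prices: x* = 6·6/1 = 36, and y* = 18.3333.
Expenditure on x: 1·36 = 36; share = 0.2466.

share on x = 0.2466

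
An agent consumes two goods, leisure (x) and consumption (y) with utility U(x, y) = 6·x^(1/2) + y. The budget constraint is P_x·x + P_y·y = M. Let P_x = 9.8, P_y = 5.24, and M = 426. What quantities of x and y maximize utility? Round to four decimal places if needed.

x* = 2.5731, y* = 76.4855

MU_x = 3/√x, MU_y = 1. Tangency: 3/√x = P_x/P_y.
Solve: √x = 3·P_y/P_x, so x*(P_x,P_y) = (3·P_y/P_x)², and y* = (M − P_x·x*)/P_y.
Plugging in: x* = (3·5.24/9.8)² = 2.5731, y* = 76.4855.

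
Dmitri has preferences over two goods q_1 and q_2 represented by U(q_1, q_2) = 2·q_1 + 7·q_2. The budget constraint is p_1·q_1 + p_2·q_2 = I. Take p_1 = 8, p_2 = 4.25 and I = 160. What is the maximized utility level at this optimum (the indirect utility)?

V = 263.5294

Perfect substitutes: compare marginal utility per dollar. 2/p_1 vs 7/p_2 → 0.25 vs 1.6471.
q_2 gives more utility per dollar, so spend all income on q_2: q_2* = I/p_2, q_1* = 0.
Numerically: q_1* = 0, q_2* = 37.6471.
Utility at the optimum: U(0, 37.6471) = 263.5294.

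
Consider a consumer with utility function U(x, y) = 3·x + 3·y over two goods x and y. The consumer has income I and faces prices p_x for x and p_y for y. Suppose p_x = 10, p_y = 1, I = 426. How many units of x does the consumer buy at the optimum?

x* = 0

Linear utility — the consumer picks whichever good has higher MU/price: 3/10 = 0.3 vs 3/1 = 3.
y gives more utility per dollar, so spend all income on y: y* = I/p_y, x* = 0.
Numerically: x* = 0, y* = 426.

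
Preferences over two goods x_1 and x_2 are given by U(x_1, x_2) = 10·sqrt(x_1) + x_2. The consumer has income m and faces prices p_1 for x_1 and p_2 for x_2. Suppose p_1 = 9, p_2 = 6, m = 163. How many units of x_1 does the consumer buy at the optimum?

x_1* = 11.1111

Set MRS = p_1/p_2: 5·x_1^(−1/2) = p_1/p_2.
Thus x_1* = (5·p_2/p_1)² — independent of m — with the rest of income spent on x_2.
Plugging in: x_1* = (5·6/9)² = 11.1111.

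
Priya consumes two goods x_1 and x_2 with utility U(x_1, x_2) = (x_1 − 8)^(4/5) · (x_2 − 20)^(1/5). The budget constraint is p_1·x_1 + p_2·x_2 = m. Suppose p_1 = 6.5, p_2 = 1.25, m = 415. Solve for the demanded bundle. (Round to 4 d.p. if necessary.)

x_1* = 49.6, x_2* = 74.08

Let x_1' = x_1−8, x_2' = x_2−20. MRS = 4·x_2'/x_1' = p_1/p_2.
After buying the subsistence bundle (8, 20), a share 0.8 of the remaining income goes to x_1: x_1* = 8 + 0.8·(m − 8p_1 − 20p_2)/p_1.
Discretionary income = 415 − 8·6.5 − 20·1.25 = 338; x_1* = 8 + 0.8·338/6.5 = 49.6; x_2* = 20 + 0.2·338/1.25 = 74.08.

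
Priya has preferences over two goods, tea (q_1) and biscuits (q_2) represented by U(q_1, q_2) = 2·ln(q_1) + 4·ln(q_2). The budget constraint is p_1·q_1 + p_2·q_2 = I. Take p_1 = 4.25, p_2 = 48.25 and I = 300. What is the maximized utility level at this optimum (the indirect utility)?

V = 12.0042

At p_1=4.25, p_2=48.25, I=300: q_1* = 1/3·300/4.25 = 23.5294, q_2* = 4.1451.
Utility at the optimum: U(23.5294, 4.1451) = 12.0042.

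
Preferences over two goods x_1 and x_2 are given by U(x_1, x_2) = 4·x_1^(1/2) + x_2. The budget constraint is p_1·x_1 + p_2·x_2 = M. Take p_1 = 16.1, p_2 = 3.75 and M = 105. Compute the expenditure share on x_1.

Set MRS = p_1/p_2: 2·x_1^(−1/2) = p_1/p_2.
Thus x_1* = (2·p_2/p_1)² — independent of M — with the rest of income spent on x_2.
Plugging in: x_1* = (2·3.75/16.1)² = 0.217, x_2* = 27.0683.
Expenditure on x_1: 16.1·0.217 = 3.4938; share = 0.0333.

share on x_1 = 0.0333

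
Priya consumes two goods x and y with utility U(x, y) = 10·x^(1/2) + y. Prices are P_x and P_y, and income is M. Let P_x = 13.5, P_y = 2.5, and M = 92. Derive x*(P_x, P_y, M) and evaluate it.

x* = 0.8573

Utility is quasi-linear in y; the FOC for x is 5/√x = P_x/P_y.
Solve: √x = 5·P_y/P_x, so x*(P_x,P_y) = (5·P_y/P_x)², and y* = (M − P_x·x*)/P_y.
Plugging in: x* = (5·2.5/13.5)² = 0.8573.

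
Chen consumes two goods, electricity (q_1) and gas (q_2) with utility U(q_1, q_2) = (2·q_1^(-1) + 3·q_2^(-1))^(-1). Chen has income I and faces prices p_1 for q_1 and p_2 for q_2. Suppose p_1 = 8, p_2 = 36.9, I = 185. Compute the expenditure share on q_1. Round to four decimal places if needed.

From the CES first-order condition, (2/3)·(q_2/q_1)^(2) = p_1/p_2.
Hence q_2/q_1 = ((3/2)·p_1/p_2)^(1/(2)), i.e. raised to the 0.5 power.
Substitute q_2 = (q_2/q_1)·q_1 into the budget: q_1* = I/(p_1 + p_2·(q_2/q_1)).
Numerically q_2/q_1 = 0.570266, so q_1* = 185/(8 + 36.9·0.570266) = 6.3699 and q_2* = 0.570266·6.3699 = 3.6325.
Expenditure on q_1: 8·6.3699 = 50.9593; share = 0.2755.

share on q_1 = 0.2755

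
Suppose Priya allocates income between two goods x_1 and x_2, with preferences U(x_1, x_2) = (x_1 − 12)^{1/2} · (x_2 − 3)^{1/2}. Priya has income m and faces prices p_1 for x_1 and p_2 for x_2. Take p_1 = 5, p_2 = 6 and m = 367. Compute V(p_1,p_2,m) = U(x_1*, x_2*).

V = 26.382

This is Cobb-Douglas in (x_1−12, x_2−3): tangency gives 0.5·p_2·(x_2−3) = 0.5·p_1·(x_1−12).
Substituting into the budget: x_1* = 12 + 0.5·(m − 12·p_1 − 3·p_2)/p_1, and x_2* = 3 + 0.5·(…)/p_2.
Discretionary income = 367 − 12·5 − 3·6 = 289; x_1* = 12 + 0.5·289/5 = 40.9; x_2* = 3 + 0.5·289/6 = 27.0833.
Utility at the optimum: U(40.9, 27.0833) = 26.382.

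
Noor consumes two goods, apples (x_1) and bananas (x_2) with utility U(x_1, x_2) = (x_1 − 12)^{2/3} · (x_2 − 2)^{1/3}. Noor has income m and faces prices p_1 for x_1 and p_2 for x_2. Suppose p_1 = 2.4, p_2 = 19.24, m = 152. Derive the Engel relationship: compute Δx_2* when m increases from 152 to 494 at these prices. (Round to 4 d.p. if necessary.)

Δx_2* = 5.9252

Discretionary income = 152 − 12·2.4 − 2·19.24 = 84.72; x_2* = 2 + 1/3·84.72/19.24 = 3.4678.
At m' = 494: x_2* = 9.3929. Change: 9.3929 − 3.4678 = 5.9252.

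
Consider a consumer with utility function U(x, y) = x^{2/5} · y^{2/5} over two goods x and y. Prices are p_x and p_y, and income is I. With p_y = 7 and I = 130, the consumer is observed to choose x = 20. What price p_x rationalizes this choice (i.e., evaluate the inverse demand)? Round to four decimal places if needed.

p_x = 3.25

Tangency: MRS = y/x = p_x/p_y.
Rearranging, p_y·y = p_x·x. Substituting into the budget gives p_x·x·(1 + 1) = I.
Demand: x*(p_x,p_y,I) = 0.5·I/p_x and y* = 0.5·I/p_y.
Set x* = 20 in the demand function and solve for p_x: p_x = 3.25.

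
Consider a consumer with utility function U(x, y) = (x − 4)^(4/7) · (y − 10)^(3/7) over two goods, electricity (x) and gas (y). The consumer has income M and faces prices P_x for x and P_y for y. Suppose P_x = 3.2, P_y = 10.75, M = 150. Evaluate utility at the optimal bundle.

This is Cobb-Douglas in (x−4, y−10): tangency gives 4/7·P_y·(y−10) = 3/7·P_x·(x−4).
Substituting into the budget: x* = 4 + 4/7·(M − 4·P_x − 10·P_y)/P_x, and y* = 10 + 3/7·(…)/P_y.
Discretionary income = 150 − 4·3.2 − 10·10.75 = 29.7; x* = 4 + 4/7·29.7/3.2 = 9.3036; y* = 10 + 3/7·29.7/10.75 = 11.1841.
Utility at the optimum: U(9.3036, 11.1841) = 2.7892.

V = 2.7892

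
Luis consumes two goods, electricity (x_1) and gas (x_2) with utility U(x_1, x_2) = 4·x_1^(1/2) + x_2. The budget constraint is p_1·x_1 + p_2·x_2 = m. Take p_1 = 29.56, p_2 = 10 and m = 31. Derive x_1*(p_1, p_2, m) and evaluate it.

MU_x_1 = 2/√x_1, MU_x_2 = 1. Tangency: 2/√x_1 = p_1/p_2.
Solve: √x_1 = 2·p_2/p_1, so x_1*(p_1,p_2) = (2·p_2/p_1)², and x_2* = (m − p_1·x_1*)/p_2.
Plugging in: x_1* = (2·10/29.56)² = 0.4578.

x_1* = 0.4578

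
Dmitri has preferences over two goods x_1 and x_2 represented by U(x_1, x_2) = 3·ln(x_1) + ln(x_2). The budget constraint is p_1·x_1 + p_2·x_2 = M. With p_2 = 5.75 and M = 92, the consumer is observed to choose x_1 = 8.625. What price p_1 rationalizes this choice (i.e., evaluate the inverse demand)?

Tangency: MRS = 3·x_2/x_1 = p_1/p_2.
Rearranging, p_2·x_2 = (1/3)·p_1·x_1. Substituting into the budget gives p_1·x_1·(1 + (1/3)) = M.
Demand: x_1*(p_1,p_2,M) = 0.75·M/p_1 and x_2* = 0.25·M/p_2.
Set x_1* = 8.625 in the demand function and solve for p_1: p_1 = 8.

p_1 = 8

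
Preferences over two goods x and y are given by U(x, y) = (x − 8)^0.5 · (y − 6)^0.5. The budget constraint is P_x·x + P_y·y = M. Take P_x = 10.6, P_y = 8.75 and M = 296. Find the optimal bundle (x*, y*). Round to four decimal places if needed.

x* = 15.4858, y* = 15.0686

Let x' = x−8, y' = y−6. MRS = y'/x' = P_x/P_y.
Substituting into the budget: x* = 8 + 0.5·(M − 8·P_x − 6·P_y)/P_x, and y* = 6 + 0.5·(…)/P_y.
Discretionary income = 296 − 8·10.6 − 6·8.75 = 158.7; x* = 8 + 0.5·158.7/10.6 = 15.4858; y* = 6 + 0.5·158.7/8.75 = 15.0686.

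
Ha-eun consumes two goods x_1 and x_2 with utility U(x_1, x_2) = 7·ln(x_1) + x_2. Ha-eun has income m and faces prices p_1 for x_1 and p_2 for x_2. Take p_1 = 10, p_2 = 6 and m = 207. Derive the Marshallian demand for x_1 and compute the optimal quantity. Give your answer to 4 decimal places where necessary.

So x_1*(p_1,p_2) = 7·p_2/p_1, independent of income; and x_2* = (m − 7·p_2)/p_2.
At the given prices: x_1* = 7·6/10 = 4.2.

x_1* = 4.2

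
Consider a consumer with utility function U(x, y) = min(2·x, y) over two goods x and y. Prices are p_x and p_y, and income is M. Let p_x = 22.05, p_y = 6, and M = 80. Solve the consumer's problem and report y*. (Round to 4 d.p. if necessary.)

Demand: x*(p_x,p_y,M) = M/(p_x + 2·p_y), y* = 2·M/(p_x + 2·p_y).
Here 22.05 + 2·6 = 34.05, giving y* = 4.699.

y* = 4.699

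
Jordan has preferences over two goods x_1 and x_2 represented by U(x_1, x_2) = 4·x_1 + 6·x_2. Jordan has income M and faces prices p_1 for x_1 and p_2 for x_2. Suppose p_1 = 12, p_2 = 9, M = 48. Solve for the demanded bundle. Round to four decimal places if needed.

x_1* = 0, x_2* = 5.3333

Numerically: x_1* = 0, x_2* = 5.3333.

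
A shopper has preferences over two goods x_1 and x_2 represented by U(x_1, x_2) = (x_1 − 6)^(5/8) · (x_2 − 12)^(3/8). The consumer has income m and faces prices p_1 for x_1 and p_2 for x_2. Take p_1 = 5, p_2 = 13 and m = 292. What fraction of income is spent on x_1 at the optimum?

This is Cobb-Douglas in (x_1−6, x_2−12): tangency gives 0.625·p_2·(x_2−12) = 0.375·p_1·(x_1−6).
Substituting into the budget: x_1* = 6 + 0.625·(m − 6·p_1 − 12·p_2)/p_1, and x_2* = 12 + 0.375·(…)/p_2.
Discretionary income = 292 − 6·5 − 12·13 = 106; x_1* = 6 + 0.625·106/5 = 19.25; x_2* = 12 + 0.375·106/13 = 15.0577.
Expenditure on x_1: 5·19.25 = 96.25; share = 0.3296.

share on x_1 = 0.3296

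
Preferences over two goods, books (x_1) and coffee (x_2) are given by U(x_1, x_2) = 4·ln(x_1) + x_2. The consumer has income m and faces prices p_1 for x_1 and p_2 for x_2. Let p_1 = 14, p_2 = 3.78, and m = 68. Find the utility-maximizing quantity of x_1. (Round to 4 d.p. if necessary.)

Set MRS = p_1/p_2: (4/x_1)/1 = p_1/p_2.
So x_1*(p_1,p_2) = 4·p_2/p_1, independent of income; and x_2* = (m − 4·p_2)/p_2.
At the given prices: x_1* = 4·3.78/14 = 1.08.

x_1* = 1.08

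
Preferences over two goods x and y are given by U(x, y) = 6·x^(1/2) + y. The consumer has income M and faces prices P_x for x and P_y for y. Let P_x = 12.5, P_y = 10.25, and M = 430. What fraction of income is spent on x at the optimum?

Set MRS = P_x/P_y: 3·x^(−1/2) = P_x/P_y.
Thus x* = (3·P_y/P_x)² — independent of M — with the rest of income spent on y.
Plugging in: x* = (3·10.25/12.5)² = 6.0516, y* = 34.5712.
Expenditure on x: 12.5·6.0516 = 75.645; share = 0.1759.

share on x = 0.1759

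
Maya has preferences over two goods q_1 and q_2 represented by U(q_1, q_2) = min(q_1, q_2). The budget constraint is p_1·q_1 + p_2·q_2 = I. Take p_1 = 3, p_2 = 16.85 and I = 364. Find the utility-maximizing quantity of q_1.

q_1* = 18.3375

With perfect complements, no substitution: consume in ratio q_1:q_2 = 1:1.
Budget: p_1·q_1 + p_2·q_1 = I, so (p_1 + p_2)·q_1 = I.
Demand: q_1*(p_1,p_2,I) = I/(p_1 + p_2), q_2* = I/(p_1 + p_2).
Here 3 + 16.85 = 19.85, giving q_1* = 18.3375.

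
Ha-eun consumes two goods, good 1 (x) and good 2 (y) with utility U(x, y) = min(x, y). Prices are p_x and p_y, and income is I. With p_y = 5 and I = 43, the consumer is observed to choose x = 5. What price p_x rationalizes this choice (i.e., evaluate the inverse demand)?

Leontief preferences: the optimum is at the kink where x/1 = y/1, i.e. y = x.
Budget: p_x·x + p_y·x = I, so (p_x + p_y)·x = I.
Demand: x*(p_x,p_y,I) = I/(p_x + p_y), y* = I/(p_x + p_y).
Set x* = 5 in the demand function and solve for p_x: p_x = 3.6.

p_x = 3.6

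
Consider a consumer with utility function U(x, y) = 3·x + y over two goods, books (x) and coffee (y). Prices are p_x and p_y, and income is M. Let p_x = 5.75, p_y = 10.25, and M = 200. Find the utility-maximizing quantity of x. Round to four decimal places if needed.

Perfect substitutes: compare marginal utility per dollar. 3/p_x vs 1/p_y → 0.5217 vs 0.0976.
x gives more utility per dollar, so spend all income on x: x* = M/p_x, y* = 0.
Numerically: x* = 34.7826, y* = 0.

x* = 34.7826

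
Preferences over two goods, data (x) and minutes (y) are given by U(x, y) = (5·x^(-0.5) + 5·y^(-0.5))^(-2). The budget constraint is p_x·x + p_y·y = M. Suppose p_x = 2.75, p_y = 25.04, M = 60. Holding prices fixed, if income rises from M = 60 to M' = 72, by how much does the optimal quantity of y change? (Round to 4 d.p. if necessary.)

Δy* = 0.324

From the CES first-order condition, (y/x)^(1.5) = p_x/p_y.
Hence y/x = (p_x/p_y)^(1/(1.5)), i.e. raised to the 2/3 power.
With the ratio pinned down, the budget gives x* = M/(p_x + p_y·(y/x)) and y* = (y/x)·x*.
Numerically y/x = 0.229332, so x* = 60/(2.75 + 25.04·0.229332) = 7.0651 and y* = 0.229332·7.0651 = 1.6202.
At M' = 72: y* = 1.9443. Change: 1.9443 − 1.6202 = 0.324.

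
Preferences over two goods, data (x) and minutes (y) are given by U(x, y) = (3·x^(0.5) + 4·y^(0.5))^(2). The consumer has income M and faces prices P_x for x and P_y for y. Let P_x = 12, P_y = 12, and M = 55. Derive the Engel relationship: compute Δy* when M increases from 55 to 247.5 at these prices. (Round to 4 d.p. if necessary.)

Numerically y/x = 1.777778, so x* = 55/(12 + 12·1.777778) = 1.65 and y* = 1.777778·1.65 = 2.9333.
At M' = 247.5: y* = 13.2. Change: 13.2 − 2.9333 = 10.2667.

Δy* = 10.2667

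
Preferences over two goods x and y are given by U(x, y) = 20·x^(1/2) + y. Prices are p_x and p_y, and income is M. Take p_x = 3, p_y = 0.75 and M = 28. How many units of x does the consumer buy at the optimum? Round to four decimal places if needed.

Utility is quasi-linear in y; the FOC for x is 10/√x = p_x/p_y.
Thus x* = (10·p_y/p_x)² — independent of M — with the rest of income spent on y.
Plugging in: x* = (10·0.75/3)² = 6.25.

x* = 6.25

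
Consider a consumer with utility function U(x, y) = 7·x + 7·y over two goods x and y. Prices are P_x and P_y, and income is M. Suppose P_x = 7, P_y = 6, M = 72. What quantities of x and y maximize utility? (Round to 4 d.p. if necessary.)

Linear utility — the consumer picks whichever good has higher MU/price: 7/7 = 1 vs 7/6 = 1.1667.
y gives more utility per dollar, so spend all income on y: y* = M/P_y, x* = 0.
Numerically: x* = 0, y* = 12.

x* = 0, y* = 12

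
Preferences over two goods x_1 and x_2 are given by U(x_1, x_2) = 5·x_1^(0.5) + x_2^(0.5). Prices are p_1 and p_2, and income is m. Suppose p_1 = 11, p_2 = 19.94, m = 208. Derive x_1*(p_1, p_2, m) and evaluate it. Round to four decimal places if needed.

x_1* = 18.5008

With the ratio pinned down, the budget gives x_1* = m/(p_1 + p_2·(x_2/x_1)) and x_2* = (x_2/x_1)·x_1*.
Numerically x_2/x_1 = 0.012173, so x_1* = 208/(11 + 19.94·0.012173) = 18.5008.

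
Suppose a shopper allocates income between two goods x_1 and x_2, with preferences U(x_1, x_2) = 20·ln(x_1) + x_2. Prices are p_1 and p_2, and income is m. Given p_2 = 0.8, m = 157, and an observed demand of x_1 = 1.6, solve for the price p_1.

p_1 = 10

Set MRS = p_1/p_2: (20/x_1)/1 = p_1/p_2.
So x_1*(p_1,p_2) = 20·p_2/p_1, independent of income; and x_2* = (m − 20·p_2)/p_2.
Set x_1* = 1.6 in the demand function and solve for p_1: p_1 = 10.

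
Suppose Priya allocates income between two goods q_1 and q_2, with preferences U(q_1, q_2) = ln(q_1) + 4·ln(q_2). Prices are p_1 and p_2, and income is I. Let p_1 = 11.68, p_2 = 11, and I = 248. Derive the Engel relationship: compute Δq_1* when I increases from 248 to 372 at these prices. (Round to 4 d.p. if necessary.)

Δq_1* = 2.1233

The MRS is (1/4)·q_2/q_1. Set MRS = p_1/p_2.
So p_2·q_2 = 4·p_1·q_1; combined with the budget, a share 0.2 of income goes to q_1.
Demand: q_1*(p_1,p_2,I) = 0.2·I/p_1 and q_2* = 0.8·I/p_2.
At p_1=11.68, p_2=11, I=248: q_1* = 0.2·248/11.68 = 4.2466.
At I' = 372: q_1* = 6.3699. Change: 6.3699 − 4.2466 = 2.1233.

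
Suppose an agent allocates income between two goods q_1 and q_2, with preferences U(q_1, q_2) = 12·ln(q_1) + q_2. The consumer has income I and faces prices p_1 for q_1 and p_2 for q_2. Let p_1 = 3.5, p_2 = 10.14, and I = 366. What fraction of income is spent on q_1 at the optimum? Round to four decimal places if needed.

share on q_1 = 0.3325

MU_q_1 = 12/q_1, MU_q_2 = 1. Tangency: 12/q_1 = p_1/p_2.
So q_1*(p_1,p_2) = 12·p_2/p_1, independent of income; and q_2* = (I − 12·p_2)/p_2.
At the given prices: q_1* = 12·10.14/3.5 = 34.7657, and q_2* = 24.0947.
Expenditure on q_1: 3.5·34.7657 = 121.68; share = 0.3325.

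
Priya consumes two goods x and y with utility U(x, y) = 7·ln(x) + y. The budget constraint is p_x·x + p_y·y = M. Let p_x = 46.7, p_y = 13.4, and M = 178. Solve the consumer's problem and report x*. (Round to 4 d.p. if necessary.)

x* = 2.0086

At the given prices: x* = 7·13.4/46.7 = 2.0086.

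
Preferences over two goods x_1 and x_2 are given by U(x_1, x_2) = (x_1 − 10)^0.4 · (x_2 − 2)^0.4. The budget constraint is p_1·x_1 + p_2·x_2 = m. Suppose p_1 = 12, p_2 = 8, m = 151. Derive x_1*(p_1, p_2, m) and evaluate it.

This is Cobb-Douglas in (x_1−10, x_2−2): tangency gives 0.4·p_2·(x_2−2) = 0.4·p_1·(x_1−10).
Substituting into the budget: x_1* = 10 + 0.5·(m − 10·p_1 − 2·p_2)/p_1, and x_2* = 2 + 0.5·(…)/p_2.
Discretionary income = 151 − 10·12 − 2·8 = 15; x_1* = 10 + 0.5·15/12 = 10.625.

x_1* = 10.625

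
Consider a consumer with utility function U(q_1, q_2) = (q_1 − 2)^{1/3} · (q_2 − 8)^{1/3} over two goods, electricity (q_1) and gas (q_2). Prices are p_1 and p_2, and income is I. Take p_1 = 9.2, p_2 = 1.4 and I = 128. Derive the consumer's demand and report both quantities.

After buying the subsistence bundle (2, 8), a share 0.5 of the remaining income goes to q_1: q_1* = 2 + 0.5·(I − 2p_1 − 8p_2)/p_1.
Discretionary income = 128 − 2·9.2 − 8·1.4 = 98.4; q_1* = 2 + 0.5·98.4/9.2 = 7.3478; q_2* = 8 + 0.5·98.4/1.4 = 43.1429.

q_1* = 7.3478, q_2* = 43.1429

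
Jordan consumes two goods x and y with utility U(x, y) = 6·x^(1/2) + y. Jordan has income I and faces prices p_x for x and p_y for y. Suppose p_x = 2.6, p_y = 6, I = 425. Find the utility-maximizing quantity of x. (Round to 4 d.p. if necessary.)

x* = 47.929

Plugging in: x* = (3·6/2.6)² = 47.929.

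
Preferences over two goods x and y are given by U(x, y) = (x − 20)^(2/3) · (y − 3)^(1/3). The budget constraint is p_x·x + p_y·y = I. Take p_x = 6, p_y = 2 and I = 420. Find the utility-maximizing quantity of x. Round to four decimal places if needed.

x* = 52.6667

After buying the subsistence bundle (20, 3), a share 2/3 of the remaining income goes to x: x* = 20 + 2/3·(I − 20p_x − 3p_y)/p_x.
Discretionary income = 420 − 20·6 − 3·2 = 294; x* = 20 + 2/3·294/6 = 52.6667.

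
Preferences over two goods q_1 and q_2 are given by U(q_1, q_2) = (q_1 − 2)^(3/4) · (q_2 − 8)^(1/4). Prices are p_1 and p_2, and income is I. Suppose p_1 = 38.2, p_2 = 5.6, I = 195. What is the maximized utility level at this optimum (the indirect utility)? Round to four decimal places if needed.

This is Cobb-Douglas in (q_1−2, q_2−8): tangency gives 0.75·p_2·(q_2−8) = 0.25·p_1·(q_1−2).
After buying the subsistence bundle (2, 8), a share 0.75 of the remaining income goes to q_1: q_1* = 2 + 0.75·(I − 2p_1 − 8p_2)/p_1.
Discretionary income = 195 − 2·38.2 − 8·5.6 = 73.8; q_1* = 2 + 0.75·73.8/38.2 = 3.449; q_2* = 8 + 0.25·73.8/5.6 = 11.2946.
Utility at the optimum: U(3.449, 11.2946) = 1.7793.

V = 1.7793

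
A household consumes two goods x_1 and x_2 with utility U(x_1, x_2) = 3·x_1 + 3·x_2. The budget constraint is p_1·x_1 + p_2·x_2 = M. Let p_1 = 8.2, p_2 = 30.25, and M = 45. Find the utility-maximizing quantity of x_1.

x_1* = 5.4878

Perfect substitutes: compare marginal utility per dollar. 3/p_1 vs 3/p_2 → 0.3659 vs 0.0992.
x_1 gives more utility per dollar, so spend all income on x_1: x_1* = M/p_1, x_2* = 0.
Numerically: x_1* = 5.4878, x_2* = 0.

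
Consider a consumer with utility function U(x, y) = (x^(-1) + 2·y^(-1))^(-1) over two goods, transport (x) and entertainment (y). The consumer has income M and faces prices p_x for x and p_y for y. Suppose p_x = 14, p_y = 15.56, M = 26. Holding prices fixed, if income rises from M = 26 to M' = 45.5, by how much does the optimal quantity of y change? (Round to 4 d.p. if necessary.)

Δy* = 0.7501

MRS = MU_x/MU_y = (1/2)·(y/x)^(2). Set equal to p_x/p_y.
Solve for the ratio: y/x = [2·p_x/p_y]^(0.5).
With the ratio pinned down, the budget gives x* = M/(p_x + p_y·(y/x)) and y* = (y/x)·x*.
Numerically y/x = 1.341449, so x* = 26/(14 + 15.56·1.341449) = 0.7456 and y* = 1.341449·0.7456 = 1.0001.
At M' = 45.5: y* = 1.7502. Change: 1.7502 − 1.0001 = 0.7501.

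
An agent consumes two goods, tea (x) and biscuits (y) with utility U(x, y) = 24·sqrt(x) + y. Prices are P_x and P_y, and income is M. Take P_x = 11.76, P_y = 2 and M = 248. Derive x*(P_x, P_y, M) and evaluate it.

x* = 4.1649

Set MRS = P_x/P_y: 12·x^(−1/2) = P_x/P_y.
Solve: √x = 12·P_y/P_x, so x*(P_x,P_y) = (12·P_y/P_x)², and y* = (M − P_x·x*)/P_y.
Plugging in: x* = (12·2/11.76)² = 4.1649.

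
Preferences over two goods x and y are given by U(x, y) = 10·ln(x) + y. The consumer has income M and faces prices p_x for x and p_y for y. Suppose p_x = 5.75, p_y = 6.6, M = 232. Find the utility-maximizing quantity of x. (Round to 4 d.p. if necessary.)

x* = 11.4783

MU_x = 10/x, MU_y = 1. Tangency: 10/x = p_x/p_y.
So x*(p_x,p_y) = 10·p_y/p_x, independent of income; and y* = (M − 10·p_y)/p_y.
At the given prices: x* = 10·6.6/5.75 = 11.4783.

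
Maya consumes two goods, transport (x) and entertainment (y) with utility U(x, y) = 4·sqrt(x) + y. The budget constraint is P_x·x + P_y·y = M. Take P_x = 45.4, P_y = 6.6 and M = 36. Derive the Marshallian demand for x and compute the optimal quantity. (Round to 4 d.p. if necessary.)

Utility is quasi-linear in y; the FOC for x is 2/√x = P_x/P_y.
Thus x* = (2·P_y/P_x)² — independent of M — with the rest of income spent on y.
Plugging in: x* = (2·6.6/45.4)² = 0.0845.

x* = 0.0845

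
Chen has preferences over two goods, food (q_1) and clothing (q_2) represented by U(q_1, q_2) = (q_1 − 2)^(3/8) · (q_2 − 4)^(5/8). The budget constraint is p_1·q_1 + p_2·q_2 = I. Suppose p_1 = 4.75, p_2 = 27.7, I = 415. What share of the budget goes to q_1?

share on q_1 = 0.2892

After buying the subsistence bundle (2, 4), a share 0.375 of the remaining income goes to q_1: q_1* = 2 + 0.375·(I − 2p_1 − 4p_2)/p_1.
Discretionary income = 415 − 2·4.75 − 4·27.7 = 294.7; q_1* = 2 + 0.375·294.7/4.75 = 25.2658; q_2* = 4 + 0.625·294.7/27.7 = 10.6494.
Expenditure on q_1: 4.75·25.2658 = 120.0125; share = 0.2892.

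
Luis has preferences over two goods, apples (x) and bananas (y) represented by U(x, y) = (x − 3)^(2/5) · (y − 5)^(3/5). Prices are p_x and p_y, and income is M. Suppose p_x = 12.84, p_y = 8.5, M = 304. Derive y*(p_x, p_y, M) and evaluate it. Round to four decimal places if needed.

Substituting into the budget: x* = 3 + 0.4·(M − 3·p_x − 5·p_y)/p_x, and y* = 5 + 0.6·(…)/p_y.
Discretionary income = 304 − 3·12.84 − 5·8.5 = 222.98; y* = 5 + 0.6·222.98/8.5 = 20.7398.

y* = 20.7398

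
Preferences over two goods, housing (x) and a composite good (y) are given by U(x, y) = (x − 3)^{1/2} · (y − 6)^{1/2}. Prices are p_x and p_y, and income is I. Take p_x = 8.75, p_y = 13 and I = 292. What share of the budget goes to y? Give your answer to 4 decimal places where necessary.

This is Cobb-Douglas in (x−3, y−6): tangency gives 0.5·p_y·(y−6) = 0.5·p_x·(x−3).
Substituting into the budget: x* = 3 + 0.5·(I − 3·p_x − 6·p_y)/p_x, and y* = 6 + 0.5·(…)/p_y.
Discretionary income = 292 − 3·8.75 − 6·13 = 187.75; x* = 3 + 0.5·187.75/8.75 = 13.7286; y* = 6 + 0.5·187.75/13 = 13.2212.
Expenditure on y: 13·13.2212 = 171.875; share = 0.5886.

share on y = 0.5886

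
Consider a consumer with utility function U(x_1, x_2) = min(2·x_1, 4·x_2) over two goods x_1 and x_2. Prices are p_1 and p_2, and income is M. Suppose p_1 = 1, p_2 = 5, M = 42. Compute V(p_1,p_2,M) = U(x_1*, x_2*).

V = 24

Leontief preferences: the optimum is at the kink where x_1/4 = x_2/2, i.e. x_2 = (1/2)·x_1.
Budget: p_1·x_1 + p_2·(1/2)·x_1 = M, so (4·p_1 + 2·p_2)·x_1 = 4·M.
Demand: x_1*(p_1,p_2,M) = 4·M/(4·p_1 + 2·p_2), x_2* = 2·M/(4·p_1 + 2·p_2).
Here 4·1 + 2·5 = 14, giving x_1* = 12 and x_2* = 6.
Utility at the optimum: U(12, 6) = 24.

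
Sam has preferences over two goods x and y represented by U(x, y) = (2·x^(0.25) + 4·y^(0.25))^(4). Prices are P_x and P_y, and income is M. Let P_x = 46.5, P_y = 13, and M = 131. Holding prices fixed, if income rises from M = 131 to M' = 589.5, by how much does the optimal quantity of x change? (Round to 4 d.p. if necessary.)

Δx* = 2.0315

From the CES first-order condition, (1/2)·(y/x)^(0.75) = P_x/P_y.
Solve for the ratio: y/x = [2·P_x/P_y]^(4/3).
Substitute y = (y/x)·x into the budget: x* = M/(P_x + P_y·(y/x)).
Numerically y/x = 13.784345, so x* = 131/(46.5 + 13·13.784345) = 0.5804.
At M' = 589.5: x* = 2.6119. Change: 2.6119 − 0.5804 = 2.0315.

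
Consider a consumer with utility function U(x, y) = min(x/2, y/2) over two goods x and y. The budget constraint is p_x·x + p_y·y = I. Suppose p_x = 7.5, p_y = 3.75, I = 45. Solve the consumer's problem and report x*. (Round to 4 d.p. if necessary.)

Here 2·7.5 + 2·3.75 = 22.5, giving x* = 4.

x* = 4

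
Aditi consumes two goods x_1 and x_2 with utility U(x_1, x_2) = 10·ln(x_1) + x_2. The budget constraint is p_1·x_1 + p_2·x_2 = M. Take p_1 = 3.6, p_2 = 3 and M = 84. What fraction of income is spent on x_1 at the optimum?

Set MRS = p_1/p_2: (10/x_1)/1 = p_1/p_2.
So x_1*(p_1,p_2) = 10·p_2/p_1, independent of income; and x_2* = (M − 10·p_2)/p_2.
At the given prices: x_1* = 10·3/3.6 = 8.3333, and x_2* = 18.
Expenditure on x_1: 3.6·8.3333 = 30; share = 0.3571.

share on x_1 = 0.3571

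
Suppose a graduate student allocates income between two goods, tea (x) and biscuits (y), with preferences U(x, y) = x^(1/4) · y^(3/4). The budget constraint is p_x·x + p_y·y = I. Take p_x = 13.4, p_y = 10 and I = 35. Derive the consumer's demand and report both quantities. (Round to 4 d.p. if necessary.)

x* = 0.653, y* = 2.625

Demand: x*(p_x,p_y,I) = 0.25·I/p_x and y* = 0.75·I/p_y.
At p_x=13.4, p_y=10, I=35: x* = 0.25·35/13.4 = 0.653, y* = 2.625.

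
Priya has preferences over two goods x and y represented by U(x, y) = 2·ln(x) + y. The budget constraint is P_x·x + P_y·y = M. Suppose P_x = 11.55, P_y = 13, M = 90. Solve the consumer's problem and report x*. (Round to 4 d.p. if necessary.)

Set MRS = P_x/P_y: (2/x)/1 = P_x/P_y.
So x*(P_x,P_y) = 2·P_y/P_x, independent of income; and y* = (M − 2·P_y)/P_y.
At the given prices: x* = 2·13/11.55 = 2.2511.

x* = 2.2511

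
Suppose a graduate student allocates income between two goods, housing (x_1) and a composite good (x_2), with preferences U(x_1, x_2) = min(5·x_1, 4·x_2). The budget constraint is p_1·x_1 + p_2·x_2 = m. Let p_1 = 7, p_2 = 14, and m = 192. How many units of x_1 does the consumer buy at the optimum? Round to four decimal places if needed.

x_1* = 7.8367

Demand: x_1*(p_1,p_2,m) = 4·m/(4·p_1 + 5·p_2), x_2* = 5·m/(4·p_1 + 5·p_2).
Here 4·7 + 5·14 = 98, giving x_1* = 7.8367.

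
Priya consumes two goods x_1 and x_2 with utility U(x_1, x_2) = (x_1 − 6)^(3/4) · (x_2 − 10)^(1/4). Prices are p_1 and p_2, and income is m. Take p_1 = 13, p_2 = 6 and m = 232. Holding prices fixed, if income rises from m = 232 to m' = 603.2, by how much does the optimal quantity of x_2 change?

Δx_2* = 15.4667

Let x_1' = x_1−6, x_2' = x_2−10. MRS = 3·x_2'/x_1' = p_1/p_2.
After buying the subsistence bundle (6, 10), a share 0.75 of the remaining income goes to x_1: x_1* = 6 + 0.75·(m − 6p_1 − 10p_2)/p_1.
Discretionary income = 232 − 6·13 − 10·6 = 94; x_2* = 10 + 0.25·94/6 = 13.9167.
At m' = 603.2: x_2* = 29.3833. Change: 29.3833 − 13.9167 = 15.4667.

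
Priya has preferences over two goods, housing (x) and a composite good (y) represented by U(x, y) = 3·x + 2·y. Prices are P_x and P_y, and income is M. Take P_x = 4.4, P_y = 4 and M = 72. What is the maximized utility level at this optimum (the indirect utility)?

x gives more utility per dollar, so spend all income on x: x* = M/P_x, y* = 0.
Numerically: x* = 16.3636, y* = 0.
Utility at the optimum: U(16.3636, 0) = 49.0909.

V = 49.0909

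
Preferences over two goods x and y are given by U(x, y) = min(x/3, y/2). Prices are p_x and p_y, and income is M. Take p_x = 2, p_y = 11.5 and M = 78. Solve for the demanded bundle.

With perfect complements, no substitution: consume in ratio x:y = 3:2.
Budget: p_x·x + p_y·(2/3)·x = M, so (3·p_x + 2·p_y)·x = 3·M.
Demand: x*(p_x,p_y,M) = 3·M/(3·p_x + 2·p_y), y* = 2·M/(3·p_x + 2·p_y).
Here 3·2 + 2·11.5 = 29, giving x* = 8.069 and y* = 5.3793.

x* = 8.069, y* = 5.3793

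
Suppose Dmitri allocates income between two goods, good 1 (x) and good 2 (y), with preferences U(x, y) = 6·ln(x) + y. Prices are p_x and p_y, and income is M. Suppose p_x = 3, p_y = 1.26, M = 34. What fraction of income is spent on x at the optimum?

MU_x = 6/x, MU_y = 1. Tangency: 6/x = p_x/p_y.
So x*(p_x,p_y) = 6·p_y/p_x, independent of income; and y* = (M − 6·p_y)/p_y.
At the given prices: x* = 6·1.26/3 = 2.52, and y* = 20.9841.
Expenditure on x: 3·2.52 = 7.56; share = 0.2224.

share on x = 0.2224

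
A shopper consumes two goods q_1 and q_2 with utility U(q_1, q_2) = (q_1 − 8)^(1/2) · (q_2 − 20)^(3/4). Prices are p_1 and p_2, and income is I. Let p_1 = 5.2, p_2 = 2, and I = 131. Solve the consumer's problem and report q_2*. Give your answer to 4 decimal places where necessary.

q_2* = 34.82

Let q_1' = q_1−8, q_2' = q_2−20. MRS = (2/3)·q_2'/q_1' = p_1/p_2.
After buying the subsistence bundle (8, 20), a share 0.4 of the remaining income goes to q_1: q_1* = 8 + 0.4·(I − 8p_1 − 20p_2)/p_1.
Discretionary income = 131 − 8·5.2 − 20·2 = 49.4; q_2* = 20 + 0.6·49.4/2 = 34.82.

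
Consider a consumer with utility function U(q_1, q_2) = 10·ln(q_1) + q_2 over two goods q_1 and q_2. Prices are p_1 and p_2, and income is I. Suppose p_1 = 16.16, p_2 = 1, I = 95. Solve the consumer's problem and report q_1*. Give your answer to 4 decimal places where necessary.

So q_1*(p_1,p_2) = 10·p_2/p_1, independent of income; and q_2* = (I − 10·p_2)/p_2.
At the given prices: q_1* = 10·1/16.16 = 0.6188.

q_1* = 0.6188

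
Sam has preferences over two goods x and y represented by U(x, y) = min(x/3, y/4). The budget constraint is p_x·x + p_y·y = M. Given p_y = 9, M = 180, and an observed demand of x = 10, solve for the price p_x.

p_x = 6

Leontief preferences: the optimum is at the kink where x/3 = y/4, i.e. y = (4/3)·x.
Budget: p_x·x + p_y·(4/3)·x = M, so (3·p_x + 4·p_y)·x = 3·M.
Demand: x*(p_x,p_y,M) = 3·M/(3·p_x + 4·p_y), y* = 4·M/(3·p_x + 4·p_y).
Set x* = 10 in the demand function and solve for p_x: p_x = 6.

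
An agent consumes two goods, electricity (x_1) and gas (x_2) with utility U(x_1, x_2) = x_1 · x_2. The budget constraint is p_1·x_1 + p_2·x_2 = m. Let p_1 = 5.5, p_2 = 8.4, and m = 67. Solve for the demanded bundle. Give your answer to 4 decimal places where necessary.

Demand: x_1*(p_1,p_2,m) = 0.5·m/p_1 and x_2* = 0.5·m/p_2.
At p_1=5.5, p_2=8.4, m=67: x_1* = 0.5·67/5.5 = 6.0909, x_2* = 3.9881.

x_1* = 6.0909, x_2* = 3.9881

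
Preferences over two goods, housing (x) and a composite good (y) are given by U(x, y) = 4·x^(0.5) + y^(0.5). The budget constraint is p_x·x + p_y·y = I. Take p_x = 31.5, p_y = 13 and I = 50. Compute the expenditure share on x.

share on x = 0.8685

MU_x ∝ 4·x^(-0.5), MU_y ∝ y^(-0.5), so MRS = 4·(y/x)^(0.5) = p_x/p_y.
Hence y/x = ((1/4)·p_x/p_y)^(1/(0.5)), i.e. raised to the 2 power.
With the ratio pinned down, the budget gives x* = I/(p_x + p_y·(y/x)) and y* = (y/x)·x*.
Numerically y/x = 0.366956, so x* = 50/(31.5 + 13·0.366956) = 1.3785 and y* = 0.366956·1.3785 = 0.5059.
Expenditure on x: 31.5·1.3785 = 43.4238; share = 0.8685.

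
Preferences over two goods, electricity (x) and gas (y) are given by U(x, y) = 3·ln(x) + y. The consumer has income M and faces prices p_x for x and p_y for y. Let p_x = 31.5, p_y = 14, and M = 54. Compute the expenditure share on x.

MU_x = 3/x, MU_y = 1. Tangency: 3/x = p_x/p_y.
So x*(p_x,p_y) = 3·p_y/p_x, independent of income; and y* = (M − 3·p_y)/p_y.
At the given prices: x* = 3·14/31.5 = 1.3333, and y* = 0.8571.
Expenditure on x: 31.5·1.3333 = 42; share = 0.7778.

share on x = 0.7778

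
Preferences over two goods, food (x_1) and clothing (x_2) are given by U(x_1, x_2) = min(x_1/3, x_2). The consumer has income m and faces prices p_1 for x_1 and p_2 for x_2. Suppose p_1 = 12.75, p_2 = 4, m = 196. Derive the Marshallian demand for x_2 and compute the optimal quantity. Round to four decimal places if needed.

Demand: x_1*(p_1,p_2,m) = 3·m/(3·p_1 + p_2), x_2* = m/(3·p_1 + p_2).
Here 3·12.75 + 4 = 42.25, giving x_2* = 4.6391.

x_2* = 4.6391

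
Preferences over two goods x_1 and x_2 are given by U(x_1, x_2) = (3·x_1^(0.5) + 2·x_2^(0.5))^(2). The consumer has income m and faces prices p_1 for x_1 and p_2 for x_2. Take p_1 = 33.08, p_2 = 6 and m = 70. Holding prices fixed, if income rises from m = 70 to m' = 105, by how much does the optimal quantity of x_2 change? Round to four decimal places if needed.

Δx_2* = 4.1427

Numerically x_2/x_1 = 13.509709, so x_1* = 70/(33.08 + 6·13.509709) = 0.6133 and x_2* = 13.509709·0.6133 = 8.2854.
At m' = 105: x_2* = 12.4281. Change: 12.4281 − 8.2854 = 4.1427.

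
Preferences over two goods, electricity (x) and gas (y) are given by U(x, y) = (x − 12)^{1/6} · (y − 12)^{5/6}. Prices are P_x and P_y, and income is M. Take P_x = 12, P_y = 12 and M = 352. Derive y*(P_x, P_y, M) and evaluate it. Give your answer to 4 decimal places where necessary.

y* = 16.4444

MRS = (1/5)·(y−12)/(x−12). Tangency with P_x/P_y gives y−12 = 5·(P_x/P_y)·(x−12).
Substituting into the budget: x* = 12 + 1/6·(M − 12·P_x − 12·P_y)/P_x, and y* = 12 + 5/6·(…)/P_y.
Discretionary income = 352 − 12·12 − 12·12 = 64; y* = 12 + 5/6·64/12 = 16.4444.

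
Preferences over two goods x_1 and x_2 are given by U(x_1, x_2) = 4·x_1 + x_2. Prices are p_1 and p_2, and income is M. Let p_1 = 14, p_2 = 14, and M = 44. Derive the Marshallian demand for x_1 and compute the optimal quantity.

x_1 gives more utility per dollar, so spend all income on x_1: x_1* = M/p_1, x_2* = 0.
Numerically: x_1* = 3.1429, x_2* = 0.

x_1* = 3.1429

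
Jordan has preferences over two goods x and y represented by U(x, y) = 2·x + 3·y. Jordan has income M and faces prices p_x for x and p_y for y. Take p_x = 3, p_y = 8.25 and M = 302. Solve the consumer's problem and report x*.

Perfect substitutes: compare marginal utility per dollar. 2/p_x vs 3/p_y → 0.6667 vs 0.3636.
x gives more utility per dollar, so spend all income on x: x* = M/p_x, y* = 0.
Numerically: x* = 100.6667, y* = 0.

x* = 100.6667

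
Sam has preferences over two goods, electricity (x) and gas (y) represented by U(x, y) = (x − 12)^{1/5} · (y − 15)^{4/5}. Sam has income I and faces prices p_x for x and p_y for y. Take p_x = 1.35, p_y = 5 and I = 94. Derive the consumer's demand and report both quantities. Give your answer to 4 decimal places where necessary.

MRS = (1/4)·(y−15)/(x−12). Tangency with p_x/p_y gives y−15 = 4·(p_x/p_y)·(x−12).
Substituting into the budget: x* = 12 + 0.2·(I − 12·p_x − 15·p_y)/p_x, and y* = 15 + 0.8·(…)/p_y.
Discretionary income = 94 − 12·1.35 − 15·5 = 2.8; x* = 12 + 0.2·2.8/1.35 = 12.4148; y* = 15 + 0.8·2.8/5 = 15.448.

x* = 12.4148, y* = 15.448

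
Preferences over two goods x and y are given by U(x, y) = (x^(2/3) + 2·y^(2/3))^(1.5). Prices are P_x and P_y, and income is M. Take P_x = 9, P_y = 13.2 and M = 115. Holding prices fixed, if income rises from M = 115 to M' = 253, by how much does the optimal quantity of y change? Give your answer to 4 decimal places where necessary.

Δy* = 8.2391

From the CES first-order condition, (1/2)·(y/x)^(1/3) = P_x/P_y.
Hence y/x = (2·P_x/P_y)^(1/(1/3)), i.e. raised to the 3 power.
Substitute y = (y/x)·x into the budget: x* = M/(P_x + P_y·(y/x)).
Numerically y/x = 2.535687, so x* = 115/(9 + 13.2·2.535687) = 2.7077 and y* = 2.535687·2.7077 = 6.8659.
At M' = 253: y* = 15.1051. Change: 15.1051 − 6.8659 = 8.2391.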